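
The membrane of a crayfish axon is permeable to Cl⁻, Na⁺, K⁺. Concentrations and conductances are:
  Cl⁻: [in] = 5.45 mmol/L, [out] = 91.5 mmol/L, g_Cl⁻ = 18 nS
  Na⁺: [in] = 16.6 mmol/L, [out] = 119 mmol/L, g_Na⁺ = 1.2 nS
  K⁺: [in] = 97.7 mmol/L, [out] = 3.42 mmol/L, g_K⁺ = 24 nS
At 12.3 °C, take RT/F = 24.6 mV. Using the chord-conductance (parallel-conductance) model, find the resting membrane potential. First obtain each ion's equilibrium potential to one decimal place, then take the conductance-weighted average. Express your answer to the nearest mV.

E_Cl⁻ = (24.6/-1)·ln(91.5/5.45) = -69.4 mV
E_Na⁺ = (24.6/1)·ln(119/16.6) = 48.5 mV
E_K⁺ = (24.6/1)·ln(3.42/97.7) = -82.5 mV
Vm = (Σ gᵢEᵢ)/(Σ gᵢ) = (18·-69.4 + 1.2·48.5 + 24·-82.5) / (18 + 1.2 + 24)
= -3171.00 / 43.2 = -73.40 mV

-73 mV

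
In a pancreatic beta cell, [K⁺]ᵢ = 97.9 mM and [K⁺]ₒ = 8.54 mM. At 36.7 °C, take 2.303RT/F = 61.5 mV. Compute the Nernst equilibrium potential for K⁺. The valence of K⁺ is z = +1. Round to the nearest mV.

E = (61.5/z) · log₁₀([K⁺]_out/[K⁺]_in) with z = +1.
= (61.5/1) · log₁₀(8.54/97.9) = 61.50 · log₁₀(0.08723)
= 61.50 · (-1.0593) = -65.15 mV

-65 mV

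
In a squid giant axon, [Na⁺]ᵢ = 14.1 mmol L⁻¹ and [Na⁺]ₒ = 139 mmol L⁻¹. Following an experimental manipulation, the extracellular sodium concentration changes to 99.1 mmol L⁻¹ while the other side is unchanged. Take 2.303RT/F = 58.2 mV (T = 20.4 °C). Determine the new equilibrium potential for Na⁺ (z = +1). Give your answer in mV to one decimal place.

49.3 mV

After the shift: [Na⁺]_out = 99.1, [Na⁺]_in = 14.1 mmol L⁻¹.
E_new = (58.2/1)·log₁₀(99.1/14.1) = 58.20 · (0.8469) = 49.29 mV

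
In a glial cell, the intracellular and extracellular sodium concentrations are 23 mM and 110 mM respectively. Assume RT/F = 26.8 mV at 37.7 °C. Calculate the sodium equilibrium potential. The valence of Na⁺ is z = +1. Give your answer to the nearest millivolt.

42 mV

E = (26.8/z) · ln([Na⁺]_out/[Na⁺]_in) with z = +1.
= (26.8/1) · ln(110/23) = 26.80 · ln(4.783)
= 26.80 · (1.5650) = 41.94 mV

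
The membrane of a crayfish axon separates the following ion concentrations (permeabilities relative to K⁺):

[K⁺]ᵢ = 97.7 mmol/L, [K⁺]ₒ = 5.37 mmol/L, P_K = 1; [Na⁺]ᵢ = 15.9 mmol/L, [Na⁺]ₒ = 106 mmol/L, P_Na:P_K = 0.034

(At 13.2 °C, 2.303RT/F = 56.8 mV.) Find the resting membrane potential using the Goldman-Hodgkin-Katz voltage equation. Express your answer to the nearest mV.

-59 mV

Vm = 56.8 · log₁₀[(Σ P·[cation]ₒ + Σ P·[anion]ᵢ) / (Σ P·[cation]ᵢ + Σ P·[anion]ₒ)]
Numerator = 1×5.37 + 0.034×106 = 8.974
Denominator = 1×97.7 + 0.034×15.9 = 98.24
Vm = 56.8 · log₁₀(0.091347) = 56.8 × (-1.0393) = -59.03 mV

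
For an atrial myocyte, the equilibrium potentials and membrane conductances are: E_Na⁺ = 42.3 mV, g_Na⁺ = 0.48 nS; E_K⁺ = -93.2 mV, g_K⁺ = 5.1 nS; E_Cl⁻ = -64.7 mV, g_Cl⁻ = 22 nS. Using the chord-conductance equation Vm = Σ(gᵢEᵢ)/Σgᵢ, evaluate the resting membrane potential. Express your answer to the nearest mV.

-68 mV

Σ gᵢEᵢ = 0.48·(42.3) + 5.1·(-93.2) + 22·(-64.7) = -1878.42
Σ gᵢ = 0.48 + 5.1 + 22 = 27.58
Vm = -1878.42 / 27.58 = -68.11 mV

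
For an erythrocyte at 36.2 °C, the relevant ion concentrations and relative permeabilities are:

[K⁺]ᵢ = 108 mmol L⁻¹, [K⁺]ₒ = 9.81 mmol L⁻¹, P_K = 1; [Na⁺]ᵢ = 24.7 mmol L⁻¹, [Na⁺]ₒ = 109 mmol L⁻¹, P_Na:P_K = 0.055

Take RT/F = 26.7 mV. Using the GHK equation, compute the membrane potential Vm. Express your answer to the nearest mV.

-52 mV

Vm = 26.7 · ln[(Σ P·[cation]ₒ + Σ P·[anion]ᵢ) / (Σ P·[cation]ᵢ + Σ P·[anion]ₒ)]
Numerator = 1×9.81 + 0.055×109 = 15.8
Denominator = 1×108 + 0.055×24.7 = 109.4
Vm = 26.7 · ln(0.14452) = 26.7 × (-1.9343) = -51.65 mV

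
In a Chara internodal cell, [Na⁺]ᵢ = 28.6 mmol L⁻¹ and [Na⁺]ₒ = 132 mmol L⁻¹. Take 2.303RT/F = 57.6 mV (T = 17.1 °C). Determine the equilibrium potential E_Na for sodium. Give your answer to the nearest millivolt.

38 mV

E = (57.6/z) · log₁₀([Na⁺]_out/[Na⁺]_in) with z = +1.
= (57.6/1) · log₁₀(132/28.6) = 57.60 · log₁₀(4.615)
= 57.60 · (0.6642) = 38.26 mV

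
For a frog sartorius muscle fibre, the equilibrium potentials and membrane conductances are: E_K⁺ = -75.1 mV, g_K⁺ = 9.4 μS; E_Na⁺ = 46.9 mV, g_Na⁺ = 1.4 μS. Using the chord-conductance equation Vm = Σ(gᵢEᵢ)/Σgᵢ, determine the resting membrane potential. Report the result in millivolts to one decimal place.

-59.3 mV

Σ gᵢEᵢ = 9.4·(-75.1) + 1.4·(46.9) = -640.28
Σ gᵢ = 9.4 + 1.4 = 10.8
Vm = -640.28 / 10.8 = -59.29 mV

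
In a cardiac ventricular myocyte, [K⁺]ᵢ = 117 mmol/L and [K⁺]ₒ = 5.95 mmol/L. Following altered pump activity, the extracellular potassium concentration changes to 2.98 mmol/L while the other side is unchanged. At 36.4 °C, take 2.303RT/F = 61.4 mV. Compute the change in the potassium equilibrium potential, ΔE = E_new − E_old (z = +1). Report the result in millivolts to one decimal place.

-18.4 mV

E_old = (61.4/1)·log₁₀(5.95/117) = -79.43 mV
E_new = (61.4/1)·log₁₀(2.98/117) = -97.87 mV
ΔE = -97.87 − (-79.43) = -18.44 mV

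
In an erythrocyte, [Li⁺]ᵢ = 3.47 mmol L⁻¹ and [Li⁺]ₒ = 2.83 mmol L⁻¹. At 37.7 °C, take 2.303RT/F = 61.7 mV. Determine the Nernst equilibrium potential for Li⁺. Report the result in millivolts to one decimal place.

E = (61.7/z) · log₁₀([Li⁺]_out/[Li⁺]_in) with z = +1.
= (61.7/1) · log₁₀(2.83/3.47) = 61.70 · log₁₀(0.8156)
= 61.70 · (-0.0885) = -5.46 mV

-5.5 mV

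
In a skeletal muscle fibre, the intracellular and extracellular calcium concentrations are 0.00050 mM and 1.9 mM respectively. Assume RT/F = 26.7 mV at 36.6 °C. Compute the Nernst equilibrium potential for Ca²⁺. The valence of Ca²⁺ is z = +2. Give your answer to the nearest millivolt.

110 mV

E = (26.7/z) · ln([Ca²⁺]_out/[Ca²⁺]_in) with z = +2.
= (26.7/2) · ln(1.9/0.00050) = 13.35 · ln(3800)
= 13.35 · (8.2428) = 110.04 mV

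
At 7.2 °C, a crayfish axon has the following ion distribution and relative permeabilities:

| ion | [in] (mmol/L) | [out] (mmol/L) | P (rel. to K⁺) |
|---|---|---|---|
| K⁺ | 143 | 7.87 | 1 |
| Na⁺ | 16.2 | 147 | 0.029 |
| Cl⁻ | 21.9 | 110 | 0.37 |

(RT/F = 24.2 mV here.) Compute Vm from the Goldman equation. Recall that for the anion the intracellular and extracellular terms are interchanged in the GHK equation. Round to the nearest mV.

Vm = 24.2 · ln[(Σ P·[cation]ₒ + Σ P·[anion]ᵢ) / (Σ P·[cation]ᵢ + Σ P·[anion]ₒ)]
Numerator = 1×7.87 + 0.029×147 + 0.37×21.9 = 20.24
Denominator = 1×143 + 0.029×16.2 + 0.37×110 = 184.2
Vm = 24.2 · ln(0.10988) = 24.2 × (-2.2084) = -53.44 mV

-53 mV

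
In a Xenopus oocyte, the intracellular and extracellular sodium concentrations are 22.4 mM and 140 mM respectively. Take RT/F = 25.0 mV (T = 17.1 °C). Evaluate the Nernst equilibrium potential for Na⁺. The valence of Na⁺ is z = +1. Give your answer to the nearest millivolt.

46 mV

E = (25.0/z) · ln([Na⁺]_out/[Na⁺]_in) with z = +1.
= (25.0/1) · ln(140/22.4) = 25.00 · ln(6.25)
= 25.00 · (1.8326) = 45.81 mV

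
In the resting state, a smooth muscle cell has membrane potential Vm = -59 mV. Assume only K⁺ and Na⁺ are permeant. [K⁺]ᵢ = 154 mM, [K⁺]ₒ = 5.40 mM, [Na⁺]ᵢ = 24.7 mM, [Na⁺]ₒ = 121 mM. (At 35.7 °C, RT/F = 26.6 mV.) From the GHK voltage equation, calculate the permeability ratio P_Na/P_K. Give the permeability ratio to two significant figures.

Let α = P_Na/P_K. GHK: Vm = 26.6·ln[(Kₒ + α·Naₒ)/(Kᵢ + α·Naᵢ)].
e^(Vm/26.6) = e^(-59.0/26.6) = 0.10882
So 0.10882·(Kᵢ + α·Naᵢ) = Kₒ + α·Naₒ → α = (0.10882·154.0 − 5.4) / (121.0 − 0.10882·24.7)
α = (16.76 − 5.4) / (121.0 − 2.688) = 11.36/118.3 = 0.096

0.096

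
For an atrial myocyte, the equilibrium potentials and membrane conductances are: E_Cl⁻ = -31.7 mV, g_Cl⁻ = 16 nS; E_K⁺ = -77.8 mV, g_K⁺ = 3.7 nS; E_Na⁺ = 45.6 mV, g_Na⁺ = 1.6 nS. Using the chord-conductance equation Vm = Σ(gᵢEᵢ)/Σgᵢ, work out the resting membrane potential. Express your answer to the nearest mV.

Σ gᵢEᵢ = 16·(-31.7) + 3.7·(-77.8) + 1.6·(45.6) = -722.10
Σ gᵢ = 16 + 3.7 + 1.6 = 21.3
Vm = -722.10 / 21.3 = -33.90 mV

-34 mV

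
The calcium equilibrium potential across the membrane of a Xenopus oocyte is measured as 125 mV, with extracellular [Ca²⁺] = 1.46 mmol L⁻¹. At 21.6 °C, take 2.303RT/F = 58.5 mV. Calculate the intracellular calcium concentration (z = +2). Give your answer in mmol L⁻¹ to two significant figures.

Nernst: E = (58.5/2) · log₁₀([out]/[in]), so log₁₀([out]/[in]) = 125.0 × 2 / 58.5 = 4.2735.
[out]/[in] = 10^(4.2735) = 1.877e+04.
[in] = 1.46 / 1.877e+04 = 7.778e-05 mmol L⁻¹.

0.000078 mmol L⁻¹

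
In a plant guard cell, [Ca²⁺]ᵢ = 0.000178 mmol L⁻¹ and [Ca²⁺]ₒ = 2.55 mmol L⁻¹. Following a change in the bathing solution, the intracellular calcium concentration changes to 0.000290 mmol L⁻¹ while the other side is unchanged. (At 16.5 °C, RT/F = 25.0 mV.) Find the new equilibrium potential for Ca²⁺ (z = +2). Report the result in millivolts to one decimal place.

After the shift: [Ca²⁺]_out = 2.55, [Ca²⁺]_in = 0.000290 mmol L⁻¹.
E_new = (25.0/2)·ln(2.55/0.000290) = 12.50 · (9.0817) = 113.52 mV

113.5 mV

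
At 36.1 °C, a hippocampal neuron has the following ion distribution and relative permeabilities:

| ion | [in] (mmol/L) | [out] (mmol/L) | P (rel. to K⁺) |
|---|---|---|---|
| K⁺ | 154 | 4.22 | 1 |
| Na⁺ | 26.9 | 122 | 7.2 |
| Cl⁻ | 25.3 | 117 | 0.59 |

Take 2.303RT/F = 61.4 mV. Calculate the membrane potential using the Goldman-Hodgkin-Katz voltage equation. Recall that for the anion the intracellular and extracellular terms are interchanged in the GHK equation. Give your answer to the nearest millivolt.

20 mV

Vm = 61.4 · log₁₀[(Σ P·[cation]ₒ + Σ P·[anion]ᵢ) / (Σ P·[cation]ᵢ + Σ P·[anion]ₒ)]
Numerator = 1×4.22 + 7.2×122 + 0.59×25.3 = 897.5
Denominator = 1×154 + 7.2×26.9 + 0.59×117 = 416.7
Vm = 61.4 · log₁₀(2.1539) = 61.4 × (0.3332) = 20.46 mV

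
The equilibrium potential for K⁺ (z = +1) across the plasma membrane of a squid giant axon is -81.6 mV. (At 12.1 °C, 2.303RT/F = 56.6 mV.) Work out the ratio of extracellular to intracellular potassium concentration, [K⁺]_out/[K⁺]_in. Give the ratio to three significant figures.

0.0362

log₁₀([out]/[in]) = E·z/(56.6) = -81.6 × 1 / 56.6 = -1.4417
[out]/[in] = 10^(-1.4417) = 0.03617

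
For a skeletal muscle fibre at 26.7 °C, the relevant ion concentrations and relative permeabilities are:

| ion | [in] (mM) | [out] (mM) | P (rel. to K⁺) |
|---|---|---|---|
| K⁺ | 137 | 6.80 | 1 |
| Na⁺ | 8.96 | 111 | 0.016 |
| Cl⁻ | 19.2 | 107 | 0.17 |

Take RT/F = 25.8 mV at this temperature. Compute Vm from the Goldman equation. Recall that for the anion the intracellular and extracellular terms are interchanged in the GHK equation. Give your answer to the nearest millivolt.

-66 mV

Vm = 25.8 · ln[(Σ P·[cation]ₒ + Σ P·[anion]ᵢ) / (Σ P·[cation]ᵢ + Σ P·[anion]ₒ)]
Numerator = 1×6.80 + 0.016×111 + 0.17×19.2 = 11.84
Denominator = 1×137 + 0.016×8.96 + 0.17×107 = 155.3
Vm = 25.8 · ln(0.076223) = 25.8 × (-2.5741) = -66.41 mV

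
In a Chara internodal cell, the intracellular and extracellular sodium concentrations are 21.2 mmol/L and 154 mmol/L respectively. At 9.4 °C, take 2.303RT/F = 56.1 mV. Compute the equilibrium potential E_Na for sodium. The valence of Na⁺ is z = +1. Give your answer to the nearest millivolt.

E = (56.1/z) · log₁₀([Na⁺]_out/[Na⁺]_in) with z = +1.
= (56.1/1) · log₁₀(154/21.2) = 56.10 · log₁₀(7.264)
= 56.10 · (0.8612) = 48.31 mV

48 mV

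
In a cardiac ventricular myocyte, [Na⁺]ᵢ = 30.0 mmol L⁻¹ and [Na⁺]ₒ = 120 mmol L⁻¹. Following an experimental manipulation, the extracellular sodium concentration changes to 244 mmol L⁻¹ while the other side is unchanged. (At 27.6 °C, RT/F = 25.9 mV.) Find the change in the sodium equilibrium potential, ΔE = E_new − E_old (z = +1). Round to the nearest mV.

E_old = (25.9/1)·ln(120/30.0) = 35.91 mV
E_new = (25.9/1)·ln(244/30.0) = 54.29 mV
ΔE = 54.29 − (35.91) = 18.38 mV

18 mV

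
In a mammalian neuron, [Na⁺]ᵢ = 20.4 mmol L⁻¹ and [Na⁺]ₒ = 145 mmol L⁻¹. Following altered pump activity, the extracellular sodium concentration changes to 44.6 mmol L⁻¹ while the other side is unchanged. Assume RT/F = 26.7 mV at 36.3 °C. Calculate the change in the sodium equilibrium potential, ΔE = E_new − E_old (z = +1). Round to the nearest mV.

-31 mV

E_old = (26.7/1)·ln(145/20.4) = 52.36 mV
E_new = (26.7/1)·ln(44.6/20.4) = 20.88 mV
ΔE = 20.88 − (52.36) = -31.48 mV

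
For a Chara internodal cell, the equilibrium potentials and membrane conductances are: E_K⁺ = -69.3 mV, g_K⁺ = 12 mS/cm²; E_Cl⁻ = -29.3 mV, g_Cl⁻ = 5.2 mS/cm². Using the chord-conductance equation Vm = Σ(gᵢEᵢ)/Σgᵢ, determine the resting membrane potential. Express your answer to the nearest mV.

Σ gᵢEᵢ = 12·(-69.3) + 5.2·(-29.3) = -983.96
Σ gᵢ = 12 + 5.2 = 17.2
Vm = -983.96 / 17.2 = -57.21 mV

-57 mV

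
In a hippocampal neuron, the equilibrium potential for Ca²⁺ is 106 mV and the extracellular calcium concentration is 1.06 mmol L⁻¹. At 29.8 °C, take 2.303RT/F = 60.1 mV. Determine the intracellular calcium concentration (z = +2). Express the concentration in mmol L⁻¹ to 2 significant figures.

0.00031 mmol L⁻¹

Nernst: E = (60.1/2) · log₁₀([out]/[in]), so log₁₀([out]/[in]) = 106.0 × 2 / 60.1 = 3.5275.
[out]/[in] = 10^(3.5275) = 3369.
[in] = 1.06 / 3369 = 0.0003147 mmol L⁻¹.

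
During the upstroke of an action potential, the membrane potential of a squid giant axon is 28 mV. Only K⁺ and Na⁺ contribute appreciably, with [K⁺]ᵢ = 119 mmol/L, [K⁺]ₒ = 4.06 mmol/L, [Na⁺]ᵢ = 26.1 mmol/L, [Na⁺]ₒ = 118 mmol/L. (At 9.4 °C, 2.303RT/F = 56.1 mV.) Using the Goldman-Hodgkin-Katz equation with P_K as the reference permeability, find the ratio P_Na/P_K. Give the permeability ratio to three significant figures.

Let α = P_Na/P_K. GHK: Vm = 56.1·log₁₀[(Kₒ + α·Naₒ)/(Kᵢ + α·Naᵢ)].
10^(Vm/56.1) = 10^(28.0/56.1) = 3.1558
So 3.1558·(Kᵢ + α·Naᵢ) = Kₒ + α·Naₒ → α = (3.1558·119.0 − 4.06) / (118.0 − 3.1558·26.1)
α = (375.5 − 4.06) / (118.0 − 82.37) = 371.5/35.63 = 10.42

10.4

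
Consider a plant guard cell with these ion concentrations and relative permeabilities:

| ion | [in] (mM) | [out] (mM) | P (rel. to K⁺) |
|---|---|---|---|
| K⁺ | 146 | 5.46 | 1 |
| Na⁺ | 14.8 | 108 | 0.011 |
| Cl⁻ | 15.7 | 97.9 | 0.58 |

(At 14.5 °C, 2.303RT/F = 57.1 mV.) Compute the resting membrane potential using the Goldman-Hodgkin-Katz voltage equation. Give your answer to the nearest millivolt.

-63 mV

Vm = 57.1 · log₁₀[(Σ P·[cation]ₒ + Σ P·[anion]ᵢ) / (Σ P·[cation]ᵢ + Σ P·[anion]ₒ)]
Numerator = 1×5.46 + 0.011×108 + 0.58×15.7 = 15.75
Denominator = 1×146 + 0.011×14.8 + 0.58×97.9 = 202.9
Vm = 57.1 · log₁₀(0.077627) = 57.1 × (-1.1100) = -63.38 mV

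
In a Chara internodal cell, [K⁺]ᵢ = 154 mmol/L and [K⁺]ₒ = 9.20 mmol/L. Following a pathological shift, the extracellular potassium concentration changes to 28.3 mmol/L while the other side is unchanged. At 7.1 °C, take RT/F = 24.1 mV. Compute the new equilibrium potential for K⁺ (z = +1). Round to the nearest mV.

-41 mV

After the shift: [K⁺]_out = 28.3, [K⁺]_in = 154 mmol/L.
E_new = (24.1/1)·ln(28.3/154) = 24.10 · (-1.6941) = -40.83 mV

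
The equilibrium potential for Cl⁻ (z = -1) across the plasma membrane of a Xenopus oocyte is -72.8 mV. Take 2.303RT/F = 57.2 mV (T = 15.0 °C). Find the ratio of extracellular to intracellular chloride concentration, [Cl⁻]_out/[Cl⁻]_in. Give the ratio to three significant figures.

log₁₀([out]/[in]) = E·z/(57.2) = -72.8 × -1 / 57.2 = 1.2727
[out]/[in] = 10^(1.2727) = 18.74

18.7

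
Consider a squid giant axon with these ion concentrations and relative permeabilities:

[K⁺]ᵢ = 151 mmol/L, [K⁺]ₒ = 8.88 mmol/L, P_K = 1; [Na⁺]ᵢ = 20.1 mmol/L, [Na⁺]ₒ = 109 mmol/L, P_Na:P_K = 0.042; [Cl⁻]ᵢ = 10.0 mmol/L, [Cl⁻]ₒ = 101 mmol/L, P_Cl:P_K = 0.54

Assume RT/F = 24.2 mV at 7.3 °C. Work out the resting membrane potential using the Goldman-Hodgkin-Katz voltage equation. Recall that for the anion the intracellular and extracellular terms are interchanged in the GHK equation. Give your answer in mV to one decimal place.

Vm = 24.2 · ln[(Σ P·[cation]ₒ + Σ P·[anion]ᵢ) / (Σ P·[cation]ᵢ + Σ P·[anion]ₒ)]
Numerator = 1×8.88 + 0.042×109 + 0.54×10.0 = 18.86
Denominator = 1×151 + 0.042×20.1 + 0.54×101 = 206.4
Vm = 24.2 · ln(0.091373) = 24.2 × (-2.3928) = -57.91 mV

-57.9 mV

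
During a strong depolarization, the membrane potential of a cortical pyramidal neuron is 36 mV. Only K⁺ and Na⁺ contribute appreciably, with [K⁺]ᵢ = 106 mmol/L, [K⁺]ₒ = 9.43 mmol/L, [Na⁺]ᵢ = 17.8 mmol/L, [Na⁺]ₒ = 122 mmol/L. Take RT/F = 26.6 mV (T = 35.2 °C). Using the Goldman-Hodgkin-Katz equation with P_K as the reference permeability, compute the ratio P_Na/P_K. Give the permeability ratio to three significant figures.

7.55

Let α = P_Na/P_K. GHK: Vm = 26.6·ln[(Kₒ + α·Naₒ)/(Kᵢ + α·Naᵢ)].
e^(Vm/26.6) = e^(36.0/26.6) = 3.8705
So 3.8705·(Kᵢ + α·Naᵢ) = Kₒ + α·Naₒ → α = (3.8705·106.0 − 9.43) / (122.0 − 3.8705·17.8)
α = (410.3 − 9.43) / (122.0 − 68.89) = 400.8/53.11 = 7.548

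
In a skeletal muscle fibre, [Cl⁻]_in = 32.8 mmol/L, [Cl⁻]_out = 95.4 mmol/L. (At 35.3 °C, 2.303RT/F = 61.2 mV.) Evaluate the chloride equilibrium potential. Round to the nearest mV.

E = (61.2/z) · log₁₀([Cl⁻]_out/[Cl⁻]_in) with z = -1.
For an anion, dividing by z = -1 reverses the sign.
= (61.2/-1) · log₁₀(95.4/32.8) = -61.20 · log₁₀(2.909)
= -61.20 · (0.4637) = -28.38 mV

-28 mV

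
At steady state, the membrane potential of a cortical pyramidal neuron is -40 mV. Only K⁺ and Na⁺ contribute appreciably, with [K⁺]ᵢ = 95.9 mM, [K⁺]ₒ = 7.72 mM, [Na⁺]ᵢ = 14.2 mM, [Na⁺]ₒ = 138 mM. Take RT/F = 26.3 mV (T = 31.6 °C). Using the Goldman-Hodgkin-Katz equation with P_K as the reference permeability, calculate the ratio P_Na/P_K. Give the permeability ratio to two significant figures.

0.098

Let α = P_Na/P_K. GHK: Vm = 26.3·ln[(Kₒ + α·Naₒ)/(Kᵢ + α·Naᵢ)].
e^(Vm/26.3) = e^(-40.0/26.3) = 0.21851
So 0.21851·(Kᵢ + α·Naᵢ) = Kₒ + α·Naₒ → α = (0.21851·95.9 − 7.72) / (138.0 − 0.21851·14.2)
α = (20.96 − 7.72) / (138.0 − 3.103) = 13.24/134.9 = 0.09811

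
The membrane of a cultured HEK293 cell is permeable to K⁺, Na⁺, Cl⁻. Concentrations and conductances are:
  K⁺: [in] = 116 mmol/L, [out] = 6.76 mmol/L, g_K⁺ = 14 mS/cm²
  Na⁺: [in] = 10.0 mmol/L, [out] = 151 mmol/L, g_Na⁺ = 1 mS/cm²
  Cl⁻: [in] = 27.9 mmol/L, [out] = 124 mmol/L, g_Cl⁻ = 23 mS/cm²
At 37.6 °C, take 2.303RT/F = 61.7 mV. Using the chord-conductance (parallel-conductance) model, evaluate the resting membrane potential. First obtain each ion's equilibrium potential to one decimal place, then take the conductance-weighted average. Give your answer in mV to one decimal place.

E_K⁺ = (61.7/1)·log₁₀(6.76/116) = -76.2 mV
E_Na⁺ = (61.7/1)·log₁₀(151/10.0) = 72.7 mV
E_Cl⁻ = (61.7/-1)·log₁₀(124/27.9) = -40.0 mV
Vm = (Σ gᵢEᵢ)/(Σ gᵢ) = (14·-76.2 + 1·72.7 + 23·-40.0) / (14 + 1 + 23)
= -1914.10 / 38 = -50.37 mV

-50.4 mV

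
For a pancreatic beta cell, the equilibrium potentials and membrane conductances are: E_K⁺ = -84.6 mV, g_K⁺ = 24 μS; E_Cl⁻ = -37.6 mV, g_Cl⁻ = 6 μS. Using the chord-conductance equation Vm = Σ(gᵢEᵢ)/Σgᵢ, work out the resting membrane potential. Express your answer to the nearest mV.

-75 mV

Σ gᵢEᵢ = 24·(-84.6) + 6·(-37.6) = -2256.00
Σ gᵢ = 24 + 6 = 30
Vm = -2256.00 / 30 = -75.20 mV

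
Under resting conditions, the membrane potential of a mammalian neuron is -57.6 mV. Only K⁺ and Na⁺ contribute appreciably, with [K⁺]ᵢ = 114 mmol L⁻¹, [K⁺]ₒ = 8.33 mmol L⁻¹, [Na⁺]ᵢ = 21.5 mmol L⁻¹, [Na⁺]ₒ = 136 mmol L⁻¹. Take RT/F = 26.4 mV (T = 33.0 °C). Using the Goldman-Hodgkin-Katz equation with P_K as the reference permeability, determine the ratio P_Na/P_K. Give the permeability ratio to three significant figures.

Let α = P_Na/P_K. GHK: Vm = 26.4·ln[(Kₒ + α·Naₒ)/(Kᵢ + α·Naᵢ)].
e^(Vm/26.4) = e^(-57.6/26.4) = 0.11284
So 0.11284·(Kᵢ + α·Naᵢ) = Kₒ + α·Naₒ → α = (0.11284·114.0 − 8.33) / (136.0 − 0.11284·21.5)
α = (12.86 − 8.33) / (136.0 − 2.426) = 4.533/133.6 = 0.03394

0.0339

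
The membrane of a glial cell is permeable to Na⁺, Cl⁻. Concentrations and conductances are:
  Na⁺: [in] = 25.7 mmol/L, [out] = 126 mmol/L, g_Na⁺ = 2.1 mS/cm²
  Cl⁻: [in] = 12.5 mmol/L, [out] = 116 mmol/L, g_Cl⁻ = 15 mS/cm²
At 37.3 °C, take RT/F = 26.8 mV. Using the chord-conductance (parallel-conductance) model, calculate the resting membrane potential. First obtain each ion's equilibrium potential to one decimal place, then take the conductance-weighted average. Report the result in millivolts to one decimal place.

E_Na⁺ = (26.8/1)·ln(126/25.7) = 42.6 mV
E_Cl⁻ = (26.8/-1)·ln(116/12.5) = -59.7 mV
Vm = (Σ gᵢEᵢ)/(Σ gᵢ) = (2.1·42.6 + 15·-59.7) / (2.1 + 15)
= -806.04 / 17.1 = -47.14 mV

-47.1 mV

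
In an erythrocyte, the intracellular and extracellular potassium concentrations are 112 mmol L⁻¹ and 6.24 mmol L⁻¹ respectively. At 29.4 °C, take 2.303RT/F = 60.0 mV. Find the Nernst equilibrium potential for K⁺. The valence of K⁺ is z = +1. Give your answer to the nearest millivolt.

-75 mV

E = (60.0/z) · log₁₀([K⁺]_out/[K⁺]_in) with z = +1.
= (60.0/1) · log₁₀(6.24/112) = 60.00 · log₁₀(0.05571)
= 60.00 · (-1.2540) = -75.24 mV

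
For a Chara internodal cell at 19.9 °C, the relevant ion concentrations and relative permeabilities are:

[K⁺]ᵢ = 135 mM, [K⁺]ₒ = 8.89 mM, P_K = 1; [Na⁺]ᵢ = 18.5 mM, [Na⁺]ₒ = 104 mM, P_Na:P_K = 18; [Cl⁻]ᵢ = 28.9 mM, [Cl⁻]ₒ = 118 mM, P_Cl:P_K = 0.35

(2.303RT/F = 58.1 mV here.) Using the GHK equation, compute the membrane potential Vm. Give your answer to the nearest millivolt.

33 mV

Vm = 58.1 · log₁₀[(Σ P·[cation]ₒ + Σ P·[anion]ᵢ) / (Σ P·[cation]ᵢ + Σ P·[anion]ₒ)]
Numerator = 1×8.89 + 18×104 + 0.35×28.9 = 1891
Denominator = 1×135 + 18×18.5 + 0.35×118 = 509.3
Vm = 58.1 · log₁₀(3.7129) = 58.1 × (0.5697) = 33.10 mV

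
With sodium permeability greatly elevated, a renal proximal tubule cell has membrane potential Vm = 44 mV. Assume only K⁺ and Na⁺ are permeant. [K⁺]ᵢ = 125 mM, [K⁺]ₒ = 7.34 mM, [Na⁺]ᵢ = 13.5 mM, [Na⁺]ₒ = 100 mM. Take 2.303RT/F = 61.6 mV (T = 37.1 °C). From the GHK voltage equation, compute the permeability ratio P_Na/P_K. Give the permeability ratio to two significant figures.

21

Let α = P_Na/P_K. GHK: Vm = 61.6·log₁₀[(Kₒ + α·Naₒ)/(Kᵢ + α·Naᵢ)].
10^(Vm/61.6) = 10^(44.0/61.6) = 5.1795
So 5.1795·(Kᵢ + α·Naᵢ) = Kₒ + α·Naₒ → α = (5.1795·125.0 − 7.34) / (100.0 − 5.1795·13.5)
α = (647.4 − 7.34) / (100.0 − 69.92) = 640.1/30.08 = 21.28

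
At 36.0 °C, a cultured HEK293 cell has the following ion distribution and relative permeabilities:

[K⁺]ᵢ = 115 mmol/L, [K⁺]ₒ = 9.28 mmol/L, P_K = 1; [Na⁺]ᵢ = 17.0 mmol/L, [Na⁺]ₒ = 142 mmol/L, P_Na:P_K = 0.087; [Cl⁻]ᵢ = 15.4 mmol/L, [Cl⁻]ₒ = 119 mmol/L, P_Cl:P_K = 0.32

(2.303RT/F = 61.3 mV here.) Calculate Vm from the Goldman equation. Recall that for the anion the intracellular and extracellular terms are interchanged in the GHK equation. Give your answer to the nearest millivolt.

Vm = 61.3 · log₁₀[(Σ P·[cation]ₒ + Σ P·[anion]ᵢ) / (Σ P·[cation]ᵢ + Σ P·[anion]ₒ)]
Numerator = 1×9.28 + 0.087×142 + 0.32×15.4 = 26.56
Denominator = 1×115 + 0.087×17.0 + 0.32×119 = 154.6
Vm = 61.3 · log₁₀(0.17186) = 61.3 × (-0.7648) = -46.88 mV

-47 mV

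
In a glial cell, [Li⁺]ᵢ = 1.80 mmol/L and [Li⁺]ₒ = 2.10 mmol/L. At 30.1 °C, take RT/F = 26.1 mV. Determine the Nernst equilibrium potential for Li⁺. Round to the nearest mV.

E = (26.1/z) · ln([Li⁺]_out/[Li⁺]_in) with z = +1.
= (26.1/1) · ln(2.10/1.80) = 26.10 · ln(1.167)
= 26.10 · (0.1542) = 4.02 mV

4 mV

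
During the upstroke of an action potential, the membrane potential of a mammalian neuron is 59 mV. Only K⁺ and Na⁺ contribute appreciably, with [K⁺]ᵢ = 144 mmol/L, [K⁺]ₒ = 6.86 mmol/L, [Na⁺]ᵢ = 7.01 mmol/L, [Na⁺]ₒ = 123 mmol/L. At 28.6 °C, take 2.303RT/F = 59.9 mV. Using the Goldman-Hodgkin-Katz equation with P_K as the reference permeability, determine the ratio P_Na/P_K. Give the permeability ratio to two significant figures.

Let α = P_Na/P_K. GHK: Vm = 59.9·log₁₀[(Kₒ + α·Naₒ)/(Kᵢ + α·Naᵢ)].
10^(Vm/59.9) = 10^(59.0/59.9) = 9.66
So 9.66·(Kᵢ + α·Naᵢ) = Kₒ + α·Naₒ → α = (9.66·144.0 − 6.86) / (123.0 − 9.66·7.01)
α = (1391 − 6.86) / (123.0 − 67.72) = 1384/55.28 = 25.04

25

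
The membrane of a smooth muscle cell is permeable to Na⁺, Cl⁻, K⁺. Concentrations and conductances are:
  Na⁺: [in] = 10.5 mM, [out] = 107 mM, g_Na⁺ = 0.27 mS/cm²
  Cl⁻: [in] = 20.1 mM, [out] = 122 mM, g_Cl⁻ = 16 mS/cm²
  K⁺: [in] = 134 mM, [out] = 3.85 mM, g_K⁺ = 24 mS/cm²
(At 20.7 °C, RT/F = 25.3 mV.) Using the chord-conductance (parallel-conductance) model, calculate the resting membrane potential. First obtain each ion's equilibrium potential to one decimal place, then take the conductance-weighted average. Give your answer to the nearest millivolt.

E_Na⁺ = (25.3/1)·ln(107/10.5) = 58.7 mV
E_Cl⁻ = (25.3/-1)·ln(122/20.1) = -45.6 mV
E_K⁺ = (25.3/1)·ln(3.85/134) = -89.8 mV
Vm = (Σ gᵢEᵢ)/(Σ gᵢ) = (0.27·58.7 + 16·-45.6 + 24·-89.8) / (0.27 + 16 + 24)
= -2868.95 / 40.27 = -71.24 mV

-71 mV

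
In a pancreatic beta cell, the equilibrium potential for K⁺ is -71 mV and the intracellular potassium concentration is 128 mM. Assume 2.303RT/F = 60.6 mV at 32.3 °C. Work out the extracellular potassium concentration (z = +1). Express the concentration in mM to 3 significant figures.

8.62 mM

Nernst: E = (60.6/1) · log₁₀([out]/[in]), so log₁₀([out]/[in]) = -71.0 × 1 / 60.6 = -1.1716.
[out]/[in] = 10^(-1.1716) = 0.06736.
[out] = 0.06736 × 128 = 8.622 mM.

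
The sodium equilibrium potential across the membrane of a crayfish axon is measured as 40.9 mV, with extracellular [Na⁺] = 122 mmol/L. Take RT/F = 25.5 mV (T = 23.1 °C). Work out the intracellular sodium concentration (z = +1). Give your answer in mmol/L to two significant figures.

25 mmol/L

Nernst: E = (25.5/1) · ln([out]/[in]), so ln([out]/[in]) = 40.9 × 1 / 25.5 = 1.6039.
[out]/[in] = e^(1.6039) = 4.972.
[in] = 122 / 4.972 = 24.53 mmol/L.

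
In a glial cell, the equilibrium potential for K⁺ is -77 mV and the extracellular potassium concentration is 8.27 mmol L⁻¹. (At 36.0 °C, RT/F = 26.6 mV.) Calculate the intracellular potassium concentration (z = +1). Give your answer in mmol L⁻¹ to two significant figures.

150 mmol L⁻¹

Nernst: E = (26.6/1) · ln([out]/[in]), so ln([out]/[in]) = -77.0 × 1 / 26.6 = -2.8947.
[out]/[in] = e^(-2.8947) = 0.05531.
[in] = 8.27 / 0.05531 = 149.5 mmol L⁻¹.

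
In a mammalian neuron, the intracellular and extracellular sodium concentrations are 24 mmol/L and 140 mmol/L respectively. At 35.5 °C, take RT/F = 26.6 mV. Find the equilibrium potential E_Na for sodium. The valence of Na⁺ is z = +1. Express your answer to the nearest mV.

47 mV

E = (26.6/z) · ln([Na⁺]_out/[Na⁺]_in) with z = +1.
= (26.6/1) · ln(140/24) = 26.60 · ln(5.833)
= 26.60 · (1.7636) = 46.91 mV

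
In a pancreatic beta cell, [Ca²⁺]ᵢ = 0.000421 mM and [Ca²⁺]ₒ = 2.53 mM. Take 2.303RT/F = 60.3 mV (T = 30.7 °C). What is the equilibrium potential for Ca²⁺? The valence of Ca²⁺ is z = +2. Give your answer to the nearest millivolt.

114 mV

E = (60.3/z) · log₁₀([Ca²⁺]_out/[Ca²⁺]_in) with z = +2.
= (60.3/2) · log₁₀(2.53/0.000421) = 30.15 · log₁₀(6010)
= 30.15 · (3.7788) = 113.93 mV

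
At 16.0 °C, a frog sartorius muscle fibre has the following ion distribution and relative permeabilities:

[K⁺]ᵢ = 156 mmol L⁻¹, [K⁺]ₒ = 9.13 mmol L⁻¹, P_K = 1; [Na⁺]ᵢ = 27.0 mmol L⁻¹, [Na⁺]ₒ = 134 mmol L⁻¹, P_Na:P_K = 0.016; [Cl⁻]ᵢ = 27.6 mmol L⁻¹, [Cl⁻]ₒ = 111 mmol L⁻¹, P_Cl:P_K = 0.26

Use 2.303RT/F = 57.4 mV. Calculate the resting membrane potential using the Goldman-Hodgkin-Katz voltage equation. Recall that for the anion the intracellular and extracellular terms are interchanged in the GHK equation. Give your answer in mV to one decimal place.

Vm = 57.4 · log₁₀[(Σ P·[cation]ₒ + Σ P·[anion]ᵢ) / (Σ P·[cation]ᵢ + Σ P·[anion]ₒ)]
Numerator = 1×9.13 + 0.016×134 + 0.26×27.6 = 18.45
Denominator = 1×156 + 0.016×27.0 + 0.26×111 = 185.3
Vm = 57.4 · log₁₀(0.099573) = 57.4 × (-1.0019) = -57.51 mV

-57.5 mV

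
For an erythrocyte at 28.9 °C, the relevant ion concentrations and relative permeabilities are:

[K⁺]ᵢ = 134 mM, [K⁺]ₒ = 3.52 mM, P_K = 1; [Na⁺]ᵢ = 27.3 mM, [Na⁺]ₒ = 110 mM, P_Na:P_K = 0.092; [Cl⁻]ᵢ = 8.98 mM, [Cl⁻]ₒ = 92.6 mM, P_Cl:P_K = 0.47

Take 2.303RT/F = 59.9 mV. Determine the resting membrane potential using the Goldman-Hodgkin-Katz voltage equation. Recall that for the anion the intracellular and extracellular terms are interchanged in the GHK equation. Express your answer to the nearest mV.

-60 mV

Vm = 59.9 · log₁₀[(Σ P·[cation]ₒ + Σ P·[anion]ᵢ) / (Σ P·[cation]ᵢ + Σ P·[anion]ₒ)]
Numerator = 1×3.52 + 0.092×110 + 0.47×8.98 = 17.86
Denominator = 1×134 + 0.092×27.3 + 0.47×92.6 = 180
Vm = 59.9 · log₁₀(0.099207) = 59.9 × (-1.0035) = -60.11 mV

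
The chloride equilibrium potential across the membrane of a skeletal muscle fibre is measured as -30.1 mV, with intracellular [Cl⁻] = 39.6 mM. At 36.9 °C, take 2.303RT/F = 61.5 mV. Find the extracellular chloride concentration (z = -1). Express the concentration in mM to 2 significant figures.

Nernst: E = (61.5/-1) · log₁₀([out]/[in]), so log₁₀([out]/[in]) = -30.1 × -1 / 61.5 = 0.4894.
[out]/[in] = 10^(0.4894) = 3.086.
[out] = 3.086 × 39.6 = 122.2 mM.

120 mM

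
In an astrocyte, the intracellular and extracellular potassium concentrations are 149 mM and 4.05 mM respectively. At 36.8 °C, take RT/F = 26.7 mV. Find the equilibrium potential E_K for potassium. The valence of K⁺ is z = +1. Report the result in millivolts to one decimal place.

-96.3 mV

E = (26.7/z) · ln([K⁺]_out/[K⁺]_in) with z = +1.
= (26.7/1) · ln(4.05/149) = 26.70 · ln(0.02718)
= 26.70 · (-3.6052) = -96.26 mV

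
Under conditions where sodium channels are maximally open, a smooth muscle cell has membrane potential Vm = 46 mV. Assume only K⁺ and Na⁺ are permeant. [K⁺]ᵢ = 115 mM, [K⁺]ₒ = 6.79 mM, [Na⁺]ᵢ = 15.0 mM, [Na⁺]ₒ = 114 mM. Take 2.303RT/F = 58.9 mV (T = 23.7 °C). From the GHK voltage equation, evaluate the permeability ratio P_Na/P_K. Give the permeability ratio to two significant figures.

29

Let α = P_Na/P_K. GHK: Vm = 58.9·log₁₀[(Kₒ + α·Naₒ)/(Kᵢ + α·Naᵢ)].
10^(Vm/58.9) = 10^(46.0/58.9) = 6.0393
So 6.0393·(Kᵢ + α·Naᵢ) = Kₒ + α·Naₒ → α = (6.0393·115.0 − 6.79) / (114.0 − 6.0393·15.0)
α = (694.5 − 6.79) / (114.0 − 90.59) = 687.7/23.41 = 29.38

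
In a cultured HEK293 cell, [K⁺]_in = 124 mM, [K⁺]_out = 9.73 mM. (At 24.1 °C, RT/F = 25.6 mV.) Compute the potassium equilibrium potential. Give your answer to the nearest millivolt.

-65 mV

E = (25.6/z) · ln([K⁺]_out/[K⁺]_in) with z = +1.
= (25.6/1) · ln(9.73/124) = 25.60 · ln(0.07847)
= 25.60 · (-2.5451) = -65.15 mV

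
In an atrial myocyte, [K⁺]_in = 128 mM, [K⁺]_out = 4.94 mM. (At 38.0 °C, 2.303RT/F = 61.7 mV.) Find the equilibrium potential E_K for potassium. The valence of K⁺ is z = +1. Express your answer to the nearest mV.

-87 mV

E = (61.7/z) · log₁₀([K⁺]_out/[K⁺]_in) with z = +1.
= (61.7/1) · log₁₀(4.94/128) = 61.70 · log₁₀(0.03859)
= 61.70 · (-1.4135) = -87.21 mV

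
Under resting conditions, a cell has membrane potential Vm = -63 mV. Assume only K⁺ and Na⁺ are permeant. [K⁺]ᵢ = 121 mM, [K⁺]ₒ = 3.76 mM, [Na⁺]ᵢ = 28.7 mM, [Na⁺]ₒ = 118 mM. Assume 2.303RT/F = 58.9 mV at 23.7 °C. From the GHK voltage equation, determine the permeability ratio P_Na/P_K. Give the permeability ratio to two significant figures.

0.057

Let α = P_Na/P_K. GHK: Vm = 58.9·log₁₀[(Kₒ + α·Naₒ)/(Kᵢ + α·Naᵢ)].
10^(Vm/58.9) = 10^(-63.0/58.9) = 0.08519
So 0.08519·(Kᵢ + α·Naᵢ) = Kₒ + α·Naₒ → α = (0.08519·121.0 − 3.76) / (118.0 − 0.08519·28.7)
α = (10.31 − 3.76) / (118.0 − 2.445) = 6.548/115.6 = 0.05667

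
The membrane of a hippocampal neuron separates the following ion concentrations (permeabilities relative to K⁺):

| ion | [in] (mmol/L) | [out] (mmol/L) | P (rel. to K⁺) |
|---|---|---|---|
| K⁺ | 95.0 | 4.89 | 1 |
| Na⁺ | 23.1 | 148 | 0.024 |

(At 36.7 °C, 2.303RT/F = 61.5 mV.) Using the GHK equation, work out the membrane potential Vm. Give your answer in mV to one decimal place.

-64.8 mV

Vm = 61.5 · log₁₀[(Σ P·[cation]ₒ + Σ P·[anion]ᵢ) / (Σ P·[cation]ᵢ + Σ P·[anion]ₒ)]
Numerator = 1×4.89 + 0.024×148 = 8.442
Denominator = 1×95.0 + 0.024×23.1 = 95.55
Vm = 61.5 · log₁₀(0.088348) = 61.5 × (-1.0538) = -64.81 mV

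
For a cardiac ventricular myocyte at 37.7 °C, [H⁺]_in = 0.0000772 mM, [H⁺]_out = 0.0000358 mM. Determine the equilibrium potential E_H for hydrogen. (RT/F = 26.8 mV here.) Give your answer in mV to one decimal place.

E = (26.8/z) · ln([H⁺]_out/[H⁺]_in) with z = +1.
= (26.8/1) · ln(0.0000358/0.0000772) = 26.80 · ln(0.4637)
= 26.80 · (-0.7685) = -20.59 mV

-20.6 mV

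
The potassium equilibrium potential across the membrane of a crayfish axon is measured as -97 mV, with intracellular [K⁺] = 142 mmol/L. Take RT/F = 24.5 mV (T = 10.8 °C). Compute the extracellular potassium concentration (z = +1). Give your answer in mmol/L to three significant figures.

Nernst: E = (24.5/1) · ln([out]/[in]), so ln([out]/[in]) = -97.0 × 1 / 24.5 = -3.9592.
[out]/[in] = e^(-3.9592) = 0.01908.
[out] = 0.01908 × 142 = 2.709 mmol/L.

2.71 mmol/L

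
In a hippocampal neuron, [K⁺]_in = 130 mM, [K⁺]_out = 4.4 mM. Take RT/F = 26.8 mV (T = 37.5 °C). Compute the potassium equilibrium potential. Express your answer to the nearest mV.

-91 mV

E = (26.8/z) · ln([K⁺]_out/[K⁺]_in) with z = +1.
= (26.8/1) · ln(4.4/130) = 26.80 · ln(0.03385)
= 26.80 · (-3.3859) = -90.74 mV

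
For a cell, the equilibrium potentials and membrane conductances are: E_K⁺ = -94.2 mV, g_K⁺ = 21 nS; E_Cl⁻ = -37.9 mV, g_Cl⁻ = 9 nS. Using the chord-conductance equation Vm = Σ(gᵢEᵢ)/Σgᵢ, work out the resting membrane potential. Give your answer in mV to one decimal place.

Σ gᵢEᵢ = 21·(-94.2) + 9·(-37.9) = -2319.30
Σ gᵢ = 21 + 9 = 30
Vm = -2319.30 / 30 = -77.31 mV

-77.3 mV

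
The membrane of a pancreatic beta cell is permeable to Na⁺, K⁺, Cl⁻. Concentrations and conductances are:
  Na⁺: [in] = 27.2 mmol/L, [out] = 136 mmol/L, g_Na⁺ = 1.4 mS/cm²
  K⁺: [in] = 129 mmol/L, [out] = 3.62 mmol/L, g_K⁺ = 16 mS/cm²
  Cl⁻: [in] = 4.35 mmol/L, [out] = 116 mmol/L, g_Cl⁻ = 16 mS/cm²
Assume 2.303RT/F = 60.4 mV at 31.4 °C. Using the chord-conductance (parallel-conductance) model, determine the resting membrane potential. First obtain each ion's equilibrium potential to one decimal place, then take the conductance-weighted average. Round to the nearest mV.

E_Na⁺ = (60.4/1)·log₁₀(136/27.2) = 42.2 mV
E_K⁺ = (60.4/1)·log₁₀(3.62/129) = -93.7 mV
E_Cl⁻ = (60.4/-1)·log₁₀(116/4.35) = -86.1 mV
Vm = (Σ gᵢEᵢ)/(Σ gᵢ) = (1.4·42.2 + 16·-93.7 + 16·-86.1) / (1.4 + 16 + 16)
= -2817.72 / 33.4 = -84.36 mV

-84 mV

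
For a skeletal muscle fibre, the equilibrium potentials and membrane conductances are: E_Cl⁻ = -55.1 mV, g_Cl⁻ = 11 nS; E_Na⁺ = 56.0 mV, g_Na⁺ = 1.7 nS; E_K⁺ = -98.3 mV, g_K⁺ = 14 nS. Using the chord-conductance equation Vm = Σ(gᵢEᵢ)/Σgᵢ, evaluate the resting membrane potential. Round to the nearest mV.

Σ gᵢEᵢ = 11·(-55.1) + 1.7·(56.0) + 14·(-98.3) = -1887.10
Σ gᵢ = 11 + 1.7 + 14 = 26.7
Vm = -1887.10 / 26.7 = -70.68 mV

-71 mV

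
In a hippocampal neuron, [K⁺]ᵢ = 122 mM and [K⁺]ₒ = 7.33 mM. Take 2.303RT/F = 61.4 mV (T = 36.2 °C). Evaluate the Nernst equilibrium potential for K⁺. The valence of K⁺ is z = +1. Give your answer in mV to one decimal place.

-75.0 mV

E = (61.4/z) · log₁₀([K⁺]_out/[K⁺]_in) with z = +1.
= (61.4/1) · log₁₀(7.33/122) = 61.40 · log₁₀(0.06008)
= 61.40 · (-1.2213) = -74.99 mV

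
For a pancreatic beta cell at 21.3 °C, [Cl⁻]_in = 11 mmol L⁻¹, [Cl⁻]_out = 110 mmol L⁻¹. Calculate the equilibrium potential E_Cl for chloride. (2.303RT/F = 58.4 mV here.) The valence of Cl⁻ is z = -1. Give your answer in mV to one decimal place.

-58.4 mV

E = (58.4/z) · log₁₀([Cl⁻]_out/[Cl⁻]_in) with z = -1.
For an anion, dividing by z = -1 reverses the sign.
= (58.4/-1) · log₁₀(110/11) = -58.40 · log₁₀(10)
= -58.40 · (1.0000) = -58.40 mV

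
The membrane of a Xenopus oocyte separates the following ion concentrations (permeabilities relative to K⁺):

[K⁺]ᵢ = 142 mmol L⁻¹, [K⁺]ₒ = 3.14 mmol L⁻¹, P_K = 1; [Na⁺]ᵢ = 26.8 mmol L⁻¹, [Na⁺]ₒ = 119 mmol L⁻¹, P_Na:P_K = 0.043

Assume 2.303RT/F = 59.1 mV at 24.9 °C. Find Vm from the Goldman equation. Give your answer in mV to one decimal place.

-73.2 mV

Vm = 59.1 · log₁₀[(Σ P·[cation]ₒ + Σ P·[anion]ᵢ) / (Σ P·[cation]ᵢ + Σ P·[anion]ₒ)]
Numerator = 1×3.14 + 0.043×119 = 8.257
Denominator = 1×142 + 0.043×26.8 = 143.2
Vm = 59.1 · log₁₀(0.05768) = 59.1 × (-1.2390) = -73.22 mV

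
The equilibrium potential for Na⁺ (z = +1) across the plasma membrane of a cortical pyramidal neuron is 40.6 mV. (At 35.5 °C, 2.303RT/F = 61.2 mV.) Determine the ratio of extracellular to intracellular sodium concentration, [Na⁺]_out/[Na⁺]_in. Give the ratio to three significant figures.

4.61

log₁₀([out]/[in]) = E·z/(61.2) = 40.6 × 1 / 61.2 = 0.6634
[out]/[in] = 10^(0.6634) = 4.607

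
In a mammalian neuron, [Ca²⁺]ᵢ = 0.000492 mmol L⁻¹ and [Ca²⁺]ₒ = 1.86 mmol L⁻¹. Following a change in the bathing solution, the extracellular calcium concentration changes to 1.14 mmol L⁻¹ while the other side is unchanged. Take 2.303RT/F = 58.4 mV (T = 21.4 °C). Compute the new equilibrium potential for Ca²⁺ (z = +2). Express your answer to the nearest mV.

After the shift: [Ca²⁺]_out = 1.14, [Ca²⁺]_in = 0.000492 mmol L⁻¹.
E_new = (58.4/2)·log₁₀(1.14/0.000492) = 29.20 · (3.3649) = 98.26 mV

98 mV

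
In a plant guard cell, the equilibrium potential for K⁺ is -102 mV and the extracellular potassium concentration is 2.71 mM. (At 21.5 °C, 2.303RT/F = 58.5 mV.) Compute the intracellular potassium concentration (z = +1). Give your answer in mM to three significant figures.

150 mM

Nernst: E = (58.5/1) · log₁₀([out]/[in]), so log₁₀([out]/[in]) = -102.0 × 1 / 58.5 = -1.7436.
[out]/[in] = 10^(-1.7436) = 0.01805.
[in] = 2.71 / 0.01805 = 150.2 mM.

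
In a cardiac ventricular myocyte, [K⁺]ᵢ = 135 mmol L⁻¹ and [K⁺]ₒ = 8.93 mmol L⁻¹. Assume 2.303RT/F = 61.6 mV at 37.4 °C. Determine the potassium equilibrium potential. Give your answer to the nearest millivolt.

E = (61.6/z) · log₁₀([K⁺]_out/[K⁺]_in) with z = +1.
= (61.6/1) · log₁₀(8.93/135) = 61.60 · log₁₀(0.06615)
= 61.60 · (-1.1795) = -72.66 mV

-73 mV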